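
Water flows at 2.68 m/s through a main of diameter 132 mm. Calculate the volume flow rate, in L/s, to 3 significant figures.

Q = A·v = 0.0137 m² × 2.68 m/s = 0.0367 m³/s.
Converting: 0.0367 m³/s × 1000 = 36.7 L/s.

Q ≈ 36.7 L/s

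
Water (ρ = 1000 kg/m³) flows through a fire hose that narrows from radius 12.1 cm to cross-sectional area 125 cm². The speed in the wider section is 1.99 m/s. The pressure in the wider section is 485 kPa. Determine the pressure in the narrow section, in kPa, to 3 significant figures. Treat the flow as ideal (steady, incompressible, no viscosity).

P₂ ≈ 460 kPa

By continuity, v₂ = v₁·A₁/A₂ = 1.99·(460/125) = 7.32 m/s.
The pipe is horizontal, so Bernoulli reduces to P₁ + ½ρv₁² = P₂ + ½ρv₂².
P₂ = P₁ − ½ρ(v₂² − v₁²) = 485000 − ½·1000·(7.32² − 1.99²) = 485000 − 24800 = 460000 Pa.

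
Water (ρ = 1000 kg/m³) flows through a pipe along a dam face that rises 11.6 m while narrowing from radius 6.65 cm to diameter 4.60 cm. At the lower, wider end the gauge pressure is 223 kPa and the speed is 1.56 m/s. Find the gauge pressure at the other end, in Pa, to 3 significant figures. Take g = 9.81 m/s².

The volume flow rate is constant, so v₂ = (A₁/A₂)v₁ = (139/16.6)·1.56 = 13.0 m/s.
Bernoulli: P₁ + ½ρv₁² + ρg h₁ = P₂ + ½ρv₂² + ρg h₂, so P₂ = P₁ + ½ρ(v₁² − v₂²) − ρg(h₂ − h₁).
P₂ = 223000 + ½·1000·(1.56² − 13.0²) − 1000·9.81·(+11.6) = 223000 + (-83800) − (114000) = 25400 Pa.

P₂ ≈ 25400 Pa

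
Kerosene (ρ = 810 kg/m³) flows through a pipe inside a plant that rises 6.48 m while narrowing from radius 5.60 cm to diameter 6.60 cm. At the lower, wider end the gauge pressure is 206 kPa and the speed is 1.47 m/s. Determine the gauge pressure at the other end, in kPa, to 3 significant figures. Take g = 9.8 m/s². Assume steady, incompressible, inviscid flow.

P₂ ≈ 148 kPa

Continuity gives A₁v₁ = A₂v₂, so v₂ = (98.5 cm²)/(34.2 cm²) × 1.47 m/s = 4.23 m/s.
Applying Bernoulli between the two ends and solving for P₂: P₂ = P₁ + ½ρ(v₁² − v₂²) − ρgΔh.
P₂ = 206000 + ½·810·(1.47² − 4.23²) − 810·9.8·(+6.48) = 206000 + (-6380) − (51400) = 148000 Pa.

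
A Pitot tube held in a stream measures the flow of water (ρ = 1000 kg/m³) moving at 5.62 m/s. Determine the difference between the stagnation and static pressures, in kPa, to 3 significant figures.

15.8 kPa

At the stagnation point the flow is brought to rest, so Bernoulli gives P_stag − P_static = ½ρv².
ΔP = ½·1000·5.62² = 15800 Pa.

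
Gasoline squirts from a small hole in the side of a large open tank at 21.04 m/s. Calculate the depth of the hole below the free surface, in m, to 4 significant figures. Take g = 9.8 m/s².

22.59 m

For a small hole in a large open tank, ½v² = gh, giving h = v²/(2g).
h = 21.04²/(2·9.8) = 442.7/19.60 = 22.59 m.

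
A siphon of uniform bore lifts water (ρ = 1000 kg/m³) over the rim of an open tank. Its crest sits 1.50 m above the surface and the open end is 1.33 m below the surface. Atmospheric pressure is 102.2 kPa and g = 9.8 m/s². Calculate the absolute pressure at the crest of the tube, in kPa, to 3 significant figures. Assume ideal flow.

P_top ≈ 74.5 kPa

From the surface to the outlet (both open to atmosphere, surface at rest): v = √(2g·h_out) = √(2·9.8·1.33) = 5.11 m/s.
With constant cross-section the crest speed equals v; applying Bernoulli from the surface up to the crest, P_top = P_atm − ½ρv² − ρg·h_top.
P_top = 102200 − ½·1000·5.11² − 1000·9.8·1.50 = 74500 Pa.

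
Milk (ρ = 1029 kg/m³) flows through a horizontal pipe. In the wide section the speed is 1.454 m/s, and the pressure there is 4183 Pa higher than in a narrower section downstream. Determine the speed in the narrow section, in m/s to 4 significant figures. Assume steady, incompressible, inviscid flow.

With h₁ = h₂, rearranging Bernoulli gives v₂ = √(v₁² + 2ΔP/ρ).
v₂ = √(1.454² + 2·4183/1029) = √(2.114 + 8.130) = 3.201 m/s.

v₂ ≈ 3.201 m/s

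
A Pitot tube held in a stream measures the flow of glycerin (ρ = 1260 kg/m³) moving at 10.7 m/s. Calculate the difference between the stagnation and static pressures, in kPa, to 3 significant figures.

The dynamic pressure equals the rise in static pressure at the stagnation point: ΔP = ½ρv².
ΔP = ½·1260·10.7² = 72100 Pa.

ΔP ≈ 72.1 kPa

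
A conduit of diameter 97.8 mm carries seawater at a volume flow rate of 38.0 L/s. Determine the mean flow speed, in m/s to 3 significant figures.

v ≈ 5.06 m/s

Q = 38.0 L/s = 0.0380 m³/s.
v = Q/A = 0.0380 / 0.00751 = 5.06 m/s.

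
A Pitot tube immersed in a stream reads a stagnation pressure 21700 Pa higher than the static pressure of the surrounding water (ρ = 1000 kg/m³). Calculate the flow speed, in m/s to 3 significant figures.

At the stagnation point the flow is brought to rest, so Bernoulli gives P_stag − P_static = ½ρv².
v = √(2ΔP/ρ) = √(2·21700/1000) = 6.59 m/s.

v ≈ 6.59 m/s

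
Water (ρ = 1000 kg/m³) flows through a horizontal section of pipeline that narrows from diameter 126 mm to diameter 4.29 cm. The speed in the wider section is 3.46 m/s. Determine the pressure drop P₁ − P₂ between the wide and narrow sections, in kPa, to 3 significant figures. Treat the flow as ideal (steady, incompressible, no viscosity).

The volume flow rate is constant, so v₂ = (A₁/A₂)v₁ = (125/14.5)·3.46 = 29.8 m/s.
Bernoulli (h₁ = h₂): P₁ − P₂ = ½ρ(v₂² − v₁²).
P₁ − P₂ = ½·1000·(29.8² − 3.46²) = ½·1000·879 = 439000 Pa.

ΔP ≈ 439 kPa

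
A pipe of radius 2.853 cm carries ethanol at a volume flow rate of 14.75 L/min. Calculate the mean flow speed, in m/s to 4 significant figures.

0.09614 m/s

Q = 14.75 L/min = 0.0002458 m³/s.
v = Q/A = 0.0002458 / 0.002557 = 0.09614 m/s.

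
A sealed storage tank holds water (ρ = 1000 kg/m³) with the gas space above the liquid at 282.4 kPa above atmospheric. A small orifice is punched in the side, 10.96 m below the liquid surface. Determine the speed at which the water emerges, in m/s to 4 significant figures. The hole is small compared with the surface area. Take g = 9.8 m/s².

Take point 1 at the surface (v₁ ≈ 0) and point 2 at the hole (at atmospheric pressure). Bernoulli: P₁ + ρg h = P_atm + ½ρv₂².
With P₁ − P_atm = 282400 Pa, v₂ = √(2gh + 2ΔP/ρ) = √(2·9.8·10.96 + 2·282400/1000) = 27.92 m/s.

v = 27.92 m/s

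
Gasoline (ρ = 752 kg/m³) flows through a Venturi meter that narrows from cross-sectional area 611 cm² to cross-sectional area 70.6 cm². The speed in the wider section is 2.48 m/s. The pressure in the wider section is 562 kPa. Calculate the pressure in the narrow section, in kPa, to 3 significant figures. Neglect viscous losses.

P₂ ≈ 391 kPa

Continuity gives A₁v₁ = A₂v₂, so v₂ = (611 cm²)/(70.6 cm²) × 2.48 m/s = 21.5 m/s.
Bernoulli (h₁ = h₂): P₁ − P₂ = ½ρ(v₂² − v₁²).
P₂ = P₁ − ½ρ(v₂² − v₁²) = 562000 − ½·752·(21.5² − 2.48²) = 562000 − 171000 = 391000 Pa.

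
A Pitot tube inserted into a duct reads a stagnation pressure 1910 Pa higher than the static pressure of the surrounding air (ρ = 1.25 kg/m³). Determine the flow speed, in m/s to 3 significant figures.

v ≈ 55.3 m/s

At the stagnation point the flow is brought to rest, so Bernoulli gives P_stag − P_static = ½ρv².
v = √(2ΔP/ρ) = √(2·1910/1.25) = 55.3 m/s.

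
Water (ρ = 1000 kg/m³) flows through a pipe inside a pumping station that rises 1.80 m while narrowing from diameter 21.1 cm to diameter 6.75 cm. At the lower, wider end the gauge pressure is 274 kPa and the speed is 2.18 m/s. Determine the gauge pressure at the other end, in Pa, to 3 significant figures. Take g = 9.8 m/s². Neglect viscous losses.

Continuity gives A₁v₁ = A₂v₂, so v₂ = (350 cm²)/(35.8 cm²) × 2.18 m/s = 21.3 m/s.
Bernoulli: P₁ + ½ρv₁² + ρg h₁ = P₂ + ½ρv₂² + ρg h₂, so P₂ = P₁ + ½ρ(v₁² − v₂²) − ρg(h₂ − h₁).
P₂ = 274000 + ½·1000·(2.18² − 21.3²) − 1000·9.8·(+1.80) = 274000 + (-225000) − (17600) = 31900 Pa.

P₂ ≈ 31900 Pa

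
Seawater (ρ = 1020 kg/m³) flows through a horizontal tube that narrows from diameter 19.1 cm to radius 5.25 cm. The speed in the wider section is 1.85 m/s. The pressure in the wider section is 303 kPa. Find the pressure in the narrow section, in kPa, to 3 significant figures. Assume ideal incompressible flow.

P₂ ≈ 286 kPa

Mass conservation (A₁v₁ = A₂v₂) gives v₂ = 1.85 × 287/86.6 = 6.12 m/s.
Along the horizontal streamline, P + ½ρv² is constant.
P₂ = P₁ − ½ρ(v₂² − v₁²) = 303000 − ½·1020·(6.12² − 1.85²) = 303000 − 17400 = 286000 Pa.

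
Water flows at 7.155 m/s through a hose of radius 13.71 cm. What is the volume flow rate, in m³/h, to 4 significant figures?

Q ≈ 1521 m³/h

Q = A·v = 0.05905 m² × 7.155 m/s = 0.4225 m³/s.
Converting: 0.4225 m³/s × 3600 = 1521 m³/h.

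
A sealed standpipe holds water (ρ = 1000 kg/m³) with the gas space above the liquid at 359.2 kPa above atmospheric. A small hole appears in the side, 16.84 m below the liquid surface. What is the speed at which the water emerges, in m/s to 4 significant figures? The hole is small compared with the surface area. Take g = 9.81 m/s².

32.39 m/s

Take point 1 at the surface (v₁ ≈ 0) and point 2 at the hole (at atmospheric pressure). Bernoulli: P₁ + ρg h = P_atm + ½ρv₂².
With P₁ − P_atm = 359200 Pa, v₂ = √(2gh + 2ΔP/ρ) = √(2·9.81·16.84 + 2·359200/1000) = 32.39 m/s.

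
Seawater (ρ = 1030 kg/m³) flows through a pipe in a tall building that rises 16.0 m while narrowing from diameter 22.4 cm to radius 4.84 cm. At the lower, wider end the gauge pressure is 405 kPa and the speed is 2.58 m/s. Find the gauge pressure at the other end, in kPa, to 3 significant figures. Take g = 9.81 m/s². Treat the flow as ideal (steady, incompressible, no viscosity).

P₂ ≈ 148 kPa

By continuity, v₂ = v₁·A₁/A₂ = 2.58·(394/73.6) = 13.8 m/s.
Bernoulli: P₁ + ½ρv₁² + ρg h₁ = P₂ + ½ρv₂² + ρg h₂, so P₂ = P₁ + ½ρ(v₁² − v₂²) − ρg(h₂ − h₁).
P₂ = 405000 + ½·1030·(2.58² − 13.8²) − 1030·9.81·(+16.0) = 405000 + (-94900) − (162000) = 148000 Pa.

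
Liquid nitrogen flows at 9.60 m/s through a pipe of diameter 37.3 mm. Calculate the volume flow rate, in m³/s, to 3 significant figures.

Q = A·v = 0.00109 m² × 9.60 m/s = 0.0105 m³/s.

0.0105 m³/s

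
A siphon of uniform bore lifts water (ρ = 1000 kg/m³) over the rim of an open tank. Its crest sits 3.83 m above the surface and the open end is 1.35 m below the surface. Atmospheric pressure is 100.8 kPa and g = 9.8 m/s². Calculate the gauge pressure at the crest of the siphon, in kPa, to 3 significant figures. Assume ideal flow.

-50.8 kPa

From the surface to the outlet (both open to atmosphere, surface at rest): v = √(2g·h_out) = √(2·9.8·1.35) = 5.14 m/s.
Continuity keeps v the same throughout the tube; from surface to crest, P_atm + 0 = P_top + ½ρv² + ρg·h_top.
P_top = 100800 − ½·1000·5.14² − 1000·9.8·3.83 = 50000 Pa. So P_gauge = P_top − P_atm = -50800 Pa.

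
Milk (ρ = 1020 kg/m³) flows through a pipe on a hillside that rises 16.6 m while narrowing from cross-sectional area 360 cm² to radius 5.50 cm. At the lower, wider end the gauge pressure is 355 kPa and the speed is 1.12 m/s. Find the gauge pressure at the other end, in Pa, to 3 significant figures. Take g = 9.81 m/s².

By continuity, v₂ = v₁·A₁/A₂ = 1.12·(360/95.0) = 4.24 m/s.
Applying Bernoulli between the two ends and solving for P₂: P₂ = P₁ + ½ρ(v₁² − v₂²) − ρgΔh.
P₂ = 355000 + ½·1020·(1.12² − 4.24²) − 1020·9.81·(+16.6) = 355000 + (-8540) − (166000) = 180000 Pa.

180000 Pa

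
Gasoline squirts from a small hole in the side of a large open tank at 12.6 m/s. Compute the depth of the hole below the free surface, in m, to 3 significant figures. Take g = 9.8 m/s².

Inverting v = √(2gh) gives h = v² / 2g.
h = 12.6²/(2·9.8) = 159/19.60 = 8.10 m.

h ≈ 8.10 m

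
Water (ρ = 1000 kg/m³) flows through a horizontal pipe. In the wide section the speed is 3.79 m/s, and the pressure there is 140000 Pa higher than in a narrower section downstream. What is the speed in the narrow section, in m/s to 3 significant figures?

Along the level pipe P + ½ρv² is conserved, hence v₂² = v₁² + 2(P₁ − P₂)/ρ.
v₂ = √(3.79² + 2·140000/1000) = √(14.4 + 280) = 17.2 m/s.

v₂ ≈ 17.2 m/s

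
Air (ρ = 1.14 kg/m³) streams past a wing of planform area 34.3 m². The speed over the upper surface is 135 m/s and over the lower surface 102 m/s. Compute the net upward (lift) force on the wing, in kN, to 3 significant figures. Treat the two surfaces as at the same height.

The faster flow above has the lower pressure; Bernoulli (same height) gives ΔP = ½ρ(v_up² − v_low²).
ΔP = ½·1.14·(135² − 102²) = 4460 Pa.
Lift = ΔP · A = 4460 × 34.3 = 153000 N.

F ≈ 153 kN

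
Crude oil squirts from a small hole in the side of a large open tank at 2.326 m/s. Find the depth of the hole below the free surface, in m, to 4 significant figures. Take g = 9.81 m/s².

h = 0.2758 m

Torricelli: v = √(2gh), so h = v²/(2g).
h = 2.326²/(2·9.81) = 5.410/19.62 = 0.2758 m.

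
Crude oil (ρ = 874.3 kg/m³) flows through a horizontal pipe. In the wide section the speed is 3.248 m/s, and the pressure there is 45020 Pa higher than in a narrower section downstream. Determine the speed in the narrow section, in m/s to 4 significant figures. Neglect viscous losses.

With h₁ = h₂, rearranging Bernoulli gives v₂ = √(v₁² + 2ΔP/ρ).
v₂ = √(3.248² + 2·45020/874.3) = √(10.55 + 103.0) = 10.66 m/s.

v₂ ≈ 10.66 m/s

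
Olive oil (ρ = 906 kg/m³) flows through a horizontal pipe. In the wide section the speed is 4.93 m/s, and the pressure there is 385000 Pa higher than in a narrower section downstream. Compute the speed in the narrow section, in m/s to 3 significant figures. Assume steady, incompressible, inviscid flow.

Along the level pipe P + ½ρv² is conserved, hence v₂² = v₁² + 2(P₁ − P₂)/ρ.
v₂ = √(4.93² + 2·385000/906) = √(24.3 + 850) = 29.6 m/s.

v₂ ≈ 29.6 m/s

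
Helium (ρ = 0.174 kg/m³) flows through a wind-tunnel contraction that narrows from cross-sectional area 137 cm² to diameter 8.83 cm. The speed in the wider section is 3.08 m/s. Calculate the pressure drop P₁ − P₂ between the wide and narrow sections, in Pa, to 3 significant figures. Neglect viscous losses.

Continuity gives A₁v₁ = A₂v₂, so v₂ = (137 cm²)/(61.2 cm²) × 3.08 m/s = 6.89 m/s.
With no height change, Bernoulli's equation is P₁ + ½ρv₁² = P₂ + ½ρv₂².
P₁ − P₂ = ½·0.174·(6.89² − 3.08²) = ½·0.174·38.0 = 3.31 Pa.

ΔP ≈ 3.31 Pa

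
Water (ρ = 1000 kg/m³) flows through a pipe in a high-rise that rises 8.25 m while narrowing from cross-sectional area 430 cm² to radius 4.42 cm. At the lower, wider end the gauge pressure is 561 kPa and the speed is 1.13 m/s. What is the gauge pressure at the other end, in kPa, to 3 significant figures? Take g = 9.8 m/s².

449 kPa

By continuity, v₂ = v₁·A₁/A₂ = 1.13·(430/61.4) = 7.92 m/s.
Applying Bernoulli between the two ends and solving for P₂: P₂ = P₁ + ½ρ(v₁² − v₂²) − ρgΔh.
P₂ = 561000 + ½·1000·(1.13² − 7.92²) − 1000·9.8·(+8.25) = 561000 + (-30700) − (80800) = 449000 Pa.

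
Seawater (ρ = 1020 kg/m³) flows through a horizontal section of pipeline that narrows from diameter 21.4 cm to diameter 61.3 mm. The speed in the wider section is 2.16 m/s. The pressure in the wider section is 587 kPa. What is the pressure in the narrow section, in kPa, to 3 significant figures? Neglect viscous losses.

Continuity gives A₁v₁ = A₂v₂, so v₂ = (360 cm²)/(29.5 cm²) × 2.16 m/s = 26.3 m/s.
The pipe is horizontal, so Bernoulli reduces to P₁ + ½ρv₁² = P₂ + ½ρv₂².
P₂ = P₁ − ½ρ(v₂² − v₁²) = 587000 − ½·1020·(26.3² − 2.16²) = 587000 − 351000 = 236000 Pa.

236 kPa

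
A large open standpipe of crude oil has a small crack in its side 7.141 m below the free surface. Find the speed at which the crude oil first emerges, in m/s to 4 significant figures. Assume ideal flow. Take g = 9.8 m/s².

Bernoulli from surface to hole (P equal, v_surface ≈ 0): v = √(2gh) = √(2×9.8×7.141) = 11.83 m/s.

v ≈ 11.83 m/s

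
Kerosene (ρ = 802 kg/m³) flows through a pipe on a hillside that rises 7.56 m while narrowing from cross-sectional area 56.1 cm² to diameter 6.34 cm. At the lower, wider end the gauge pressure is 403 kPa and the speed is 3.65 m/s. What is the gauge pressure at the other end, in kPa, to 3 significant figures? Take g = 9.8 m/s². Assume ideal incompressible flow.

P₂ ≈ 332 kPa

Mass conservation (A₁v₁ = A₂v₂) gives v₂ = 3.65 × 56.1/31.6 = 6.49 m/s.
Energy conservation along the streamline gives P₂ = P₁ − ½ρ(v₂² − v₁²) − ρg(h₂ − h₁).
P₂ = 403000 + ½·802·(3.65² − 6.49²) − 802·9.8·(+7.56) = 403000 + (-11500) − (59400) = 332000 Pa.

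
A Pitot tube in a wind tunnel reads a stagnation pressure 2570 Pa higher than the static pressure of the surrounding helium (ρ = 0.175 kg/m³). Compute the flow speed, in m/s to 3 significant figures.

171 m/s

At the stagnation point the flow is brought to rest, so Bernoulli gives P_stag − P_static = ½ρv².
v = √(2ΔP/ρ) = √(2·2570/0.175) = 171 m/s.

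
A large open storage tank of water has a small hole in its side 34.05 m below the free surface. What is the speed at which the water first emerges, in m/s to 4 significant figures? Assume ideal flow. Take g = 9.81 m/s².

The surface is effectively still and both ends are open, so ½v² = gh and v = √(2·9.81·34.05) = 25.85 m/s.

25.85 m/s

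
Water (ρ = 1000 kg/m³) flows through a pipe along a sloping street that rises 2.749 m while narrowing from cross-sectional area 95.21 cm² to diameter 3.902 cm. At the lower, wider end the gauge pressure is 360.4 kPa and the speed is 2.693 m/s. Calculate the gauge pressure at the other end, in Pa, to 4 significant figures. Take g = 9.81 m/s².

The volume flow rate is constant, so v₂ = (A₁/A₂)v₁ = (95.21/11.96)·2.693 = 21.44 m/s.
Applying Bernoulli between the two ends and solving for P₂: P₂ = P₁ + ½ρ(v₁² − v₂²) − ρgΔh.
P₂ = 360400 + ½·1000·(2.693² − 21.44²) − 1000·9.81·(+2.749) = 360400 + (-226200) − (26970) = 107200 Pa.

P₂ ≈ 107200 Pa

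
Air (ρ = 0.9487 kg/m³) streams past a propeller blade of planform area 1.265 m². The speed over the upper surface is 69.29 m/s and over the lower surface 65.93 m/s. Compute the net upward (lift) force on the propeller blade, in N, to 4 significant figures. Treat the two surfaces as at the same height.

272.6 N

From P + ½ρv² = const at equal height, P_low − P_up = ½ρ(v_up² − v_low²).
ΔP = ½·0.9487·(69.29² − 65.93²) = 215.5 Pa.
Lift = ΔP · A = 215.5 × 1.265 = 272.6 N.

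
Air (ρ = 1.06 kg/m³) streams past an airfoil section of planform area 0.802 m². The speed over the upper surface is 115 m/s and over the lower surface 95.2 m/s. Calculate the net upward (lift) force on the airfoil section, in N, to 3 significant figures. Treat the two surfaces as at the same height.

From P + ½ρv² = const at equal height, P_low − P_up = ½ρ(v_up² − v_low²).
ΔP = ½·1.06·(115² − 95.2²) = 2210 Pa.
Lift = ΔP · A = 2210 × 0.802 = 1770 N.

F = 1770 N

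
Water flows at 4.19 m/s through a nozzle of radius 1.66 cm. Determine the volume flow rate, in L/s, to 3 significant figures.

Q = A·v = 0.000866 m² × 4.19 m/s = 0.00363 m³/s.
Converting: 0.00363 m³/s × 1000 = 3.63 L/s.

Q = 3.63 L/s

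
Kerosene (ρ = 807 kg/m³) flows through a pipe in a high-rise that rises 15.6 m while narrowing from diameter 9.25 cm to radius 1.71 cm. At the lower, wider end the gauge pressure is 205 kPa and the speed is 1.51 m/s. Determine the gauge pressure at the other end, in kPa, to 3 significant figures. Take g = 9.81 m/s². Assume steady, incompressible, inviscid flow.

P₂ ≈ 33.2 kPa

By continuity, v₂ = v₁·A₁/A₂ = 1.51·(67.2/9.19) = 11.0 m/s.
Bernoulli: P₁ + ½ρv₁² + ρg h₁ = P₂ + ½ρv₂² + ρg h₂, so P₂ = P₁ + ½ρ(v₁² − v₂²) − ρg(h₂ − h₁).
P₂ = 205000 + ½·807·(1.51² − 11.0²) − 807·9.81·(+15.6) = 205000 + (-48300) − (124000) = 33200 Pa.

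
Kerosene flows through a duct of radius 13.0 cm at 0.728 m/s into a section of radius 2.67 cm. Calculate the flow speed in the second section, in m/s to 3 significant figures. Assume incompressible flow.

By continuity, v₂ = v₁·A₁/A₂ = 0.728·(531/22.4) = 17.3 m/s.

17.3 m/s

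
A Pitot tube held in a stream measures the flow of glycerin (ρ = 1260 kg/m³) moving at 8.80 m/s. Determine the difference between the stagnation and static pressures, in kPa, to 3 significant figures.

ΔP = 48.8 kPa

The dynamic pressure equals the rise in static pressure at the stagnation point: ΔP = ½ρv².
ΔP = ½·1260·8.80² = 48800 Pa.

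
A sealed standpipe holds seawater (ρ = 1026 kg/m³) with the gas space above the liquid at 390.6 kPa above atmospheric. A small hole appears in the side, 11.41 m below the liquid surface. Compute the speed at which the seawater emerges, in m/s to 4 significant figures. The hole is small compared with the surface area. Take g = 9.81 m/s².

Take point 1 at the surface (v₁ ≈ 0) and point 2 at the hole (at atmospheric pressure). Bernoulli: P₁ + ρg h = P_atm + ½ρv₂².
With P₁ − P_atm = 390600 Pa, v₂ = √(2gh + 2ΔP/ρ) = √(2·9.81·11.41 + 2·390600/1026) = 31.39 m/s.

v ≈ 31.39 m/s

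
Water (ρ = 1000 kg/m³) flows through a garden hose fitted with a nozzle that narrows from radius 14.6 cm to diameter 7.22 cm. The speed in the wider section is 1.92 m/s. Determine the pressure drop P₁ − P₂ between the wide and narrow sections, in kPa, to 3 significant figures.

ΔP ≈ 491 kPa

Continuity gives A₁v₁ = A₂v₂, so v₂ = (670 cm²)/(40.9 cm²) × 1.92 m/s = 31.4 m/s.
Bernoulli (h₁ = h₂): P₁ − P₂ = ½ρ(v₂² − v₁²).
P₁ − P₂ = ½·1000·(31.4² − 1.92²) = ½·1000·983 = 491000 Pa.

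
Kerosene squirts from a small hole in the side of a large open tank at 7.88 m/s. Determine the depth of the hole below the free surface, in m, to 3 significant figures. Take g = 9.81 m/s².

Inverting v = √(2gh) gives h = v² / 2g.
h = 7.88²/(2·9.81) = 62.1/19.62 = 3.16 m.

h ≈ 3.16 m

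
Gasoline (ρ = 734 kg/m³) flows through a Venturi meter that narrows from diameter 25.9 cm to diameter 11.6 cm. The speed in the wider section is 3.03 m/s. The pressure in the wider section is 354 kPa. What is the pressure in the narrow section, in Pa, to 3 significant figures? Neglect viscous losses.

By continuity, v₂ = v₁·A₁/A₂ = 3.03·(527/106) = 15.1 m/s.
The pipe is horizontal, so Bernoulli reduces to P₁ + ½ρv₁² = P₂ + ½ρv₂².
P₂ = P₁ − ½ρ(v₂² − v₁²) = 354000 − ½·734·(15.1² − 3.03²) = 354000 − 80400 = 274000 Pa.

P₂ ≈ 274000 Pa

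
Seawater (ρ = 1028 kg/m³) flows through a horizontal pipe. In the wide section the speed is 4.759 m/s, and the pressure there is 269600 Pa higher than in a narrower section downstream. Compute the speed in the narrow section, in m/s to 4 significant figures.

23.39 m/s

Horizontal Bernoulli: P₁ + ½ρv₁² = P₂ + ½ρv₂², so v₂² = v₁² + 2(P₁ − P₂)/ρ.
v₂ = √(4.759² + 2·269600/1028) = √(22.65 + 524.5) = 23.39 m/s.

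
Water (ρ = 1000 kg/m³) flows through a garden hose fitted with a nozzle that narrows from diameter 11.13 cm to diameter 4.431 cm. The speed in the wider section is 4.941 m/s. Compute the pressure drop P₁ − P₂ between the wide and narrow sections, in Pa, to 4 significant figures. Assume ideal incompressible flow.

473700 Pa

By continuity, v₂ = v₁·A₁/A₂ = 4.941·(97.29/15.42) = 31.17 m/s.
Along the horizontal streamline, P + ½ρv² is constant.
P₁ − P₂ = ½·1000·(31.17² − 4.941²) = ½·1000·947.4 = 473700 Pa.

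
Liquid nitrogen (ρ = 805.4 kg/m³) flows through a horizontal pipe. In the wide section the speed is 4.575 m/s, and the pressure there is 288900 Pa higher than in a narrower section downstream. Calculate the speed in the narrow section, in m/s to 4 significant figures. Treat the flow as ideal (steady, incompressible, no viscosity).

Along the level pipe P + ½ρv² is conserved, hence v₂² = v₁² + 2(P₁ − P₂)/ρ.
v₂ = √(4.575² + 2·288900/805.4) = √(20.93 + 717.4) = 27.17 m/s.

v₂ = 27.17 m/s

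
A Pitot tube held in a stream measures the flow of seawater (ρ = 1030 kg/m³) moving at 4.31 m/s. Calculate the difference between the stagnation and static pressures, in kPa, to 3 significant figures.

Bernoulli between the free stream and the stagnation point: ½ρv² = P_stag − P_static.
ΔP = ½·1030·4.31² = 9570 Pa.

ΔP ≈ 9.57 kPa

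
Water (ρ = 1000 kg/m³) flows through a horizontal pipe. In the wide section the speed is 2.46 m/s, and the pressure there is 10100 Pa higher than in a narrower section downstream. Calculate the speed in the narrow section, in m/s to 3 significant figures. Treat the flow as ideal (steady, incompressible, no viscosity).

5.12 m/s

Along the level pipe P + ½ρv² is conserved, hence v₂² = v₁² + 2(P₁ − P₂)/ρ.
v₂ = √(2.46² + 2·10100/1000) = √(6.05 + 20.2) = 5.12 m/s.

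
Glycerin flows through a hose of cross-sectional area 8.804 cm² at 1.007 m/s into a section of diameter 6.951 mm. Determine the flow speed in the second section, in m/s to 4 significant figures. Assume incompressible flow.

Mass conservation (A₁v₁ = A₂v₂) gives v₂ = 1.007 × 8.804/0.3795 = 23.36 m/s.

23.36 m/s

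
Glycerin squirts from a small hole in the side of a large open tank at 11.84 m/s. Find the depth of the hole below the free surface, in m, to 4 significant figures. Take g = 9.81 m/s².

Torricelli: v = √(2gh), so h = v²/(2g).
h = 11.84²/(2·9.81) = 140.2/19.62 = 7.145 m.

h = 7.145 m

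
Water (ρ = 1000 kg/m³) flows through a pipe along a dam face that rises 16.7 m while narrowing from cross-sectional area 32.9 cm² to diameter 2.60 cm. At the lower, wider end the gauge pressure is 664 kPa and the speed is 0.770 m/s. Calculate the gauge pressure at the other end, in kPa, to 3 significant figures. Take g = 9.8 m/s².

P₂ = 489 kPa

The volume flow rate is constant, so v₂ = (A₁/A₂)v₁ = (32.9/5.31)·0.770 = 4.77 m/s.
Bernoulli: P₁ + ½ρv₁² + ρg h₁ = P₂ + ½ρv₂² + ρg h₂, so P₂ = P₁ + ½ρ(v₁² − v₂²) − ρg(h₂ − h₁).
P₂ = 664000 + ½·1000·(0.770² − 4.77²) − 1000·9.8·(+16.7) = 664000 + (-11100) − (164000) = 489000 Pa.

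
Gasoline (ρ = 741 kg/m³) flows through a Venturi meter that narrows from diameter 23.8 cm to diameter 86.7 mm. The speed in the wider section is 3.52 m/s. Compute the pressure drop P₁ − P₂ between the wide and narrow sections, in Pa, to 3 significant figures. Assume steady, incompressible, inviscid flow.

256000 Pa

The volume flow rate is constant, so v₂ = (A₁/A₂)v₁ = (445/59.0)·3.52 = 26.5 m/s.
The pipe is horizontal, so Bernoulli reduces to P₁ + ½ρv₁² = P₂ + ½ρv₂².
P₁ − P₂ = ½·741·(26.5² − 3.52²) = ½·741·691 = 256000 Pa.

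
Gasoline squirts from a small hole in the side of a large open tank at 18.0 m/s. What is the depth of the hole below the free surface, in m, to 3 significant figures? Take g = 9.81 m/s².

h ≈ 16.5 m

For a small hole in a large open tank, ½v² = gh, giving h = v²/(2g).
h = 18.0²/(2·9.81) = 324/19.62 = 16.5 m.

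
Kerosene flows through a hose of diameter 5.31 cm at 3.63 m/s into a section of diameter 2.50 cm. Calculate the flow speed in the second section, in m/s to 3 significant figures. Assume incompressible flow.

16.4 m/s

Continuity gives A₁v₁ = A₂v₂, so v₂ = (22.1 cm²)/(4.91 cm²) × 3.63 m/s = 16.4 m/s.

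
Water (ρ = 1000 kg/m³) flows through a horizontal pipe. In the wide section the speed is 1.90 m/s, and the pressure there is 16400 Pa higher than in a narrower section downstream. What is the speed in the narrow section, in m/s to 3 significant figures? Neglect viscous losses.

v₂ ≈ 6.03 m/s

Horizontal Bernoulli: P₁ + ½ρv₁² = P₂ + ½ρv₂², so v₂² = v₁² + 2(P₁ − P₂)/ρ.
v₂ = √(1.90² + 2·16400/1000) = √(3.61 + 32.8) = 6.03 m/s.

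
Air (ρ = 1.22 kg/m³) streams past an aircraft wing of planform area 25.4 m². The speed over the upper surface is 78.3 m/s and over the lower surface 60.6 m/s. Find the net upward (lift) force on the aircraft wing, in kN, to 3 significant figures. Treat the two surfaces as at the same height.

38.1 kN

From P + ½ρv² = const at equal height, P_low − P_up = ½ρ(v_up² − v_low²).
ΔP = ½·1.22·(78.3² − 60.6²) = 1500 Pa.
Lift = ΔP · A = 1500 × 25.4 = 38100 N.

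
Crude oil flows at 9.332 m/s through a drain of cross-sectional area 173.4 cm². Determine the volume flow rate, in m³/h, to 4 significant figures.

Q = A·v = 0.01734 m² × 9.332 m/s = 0.1618 m³/s.
Converting: 0.1618 m³/s × 3600 = 582.5 m³/h.

582.5 m³/h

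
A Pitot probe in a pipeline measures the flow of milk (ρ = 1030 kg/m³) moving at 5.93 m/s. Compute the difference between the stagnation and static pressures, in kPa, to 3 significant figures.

ΔP ≈ 18.1 kPa

The dynamic pressure equals the rise in static pressure at the stagnation point: ΔP = ½ρv².
ΔP = ½·1030·5.93² = 18100 Pa.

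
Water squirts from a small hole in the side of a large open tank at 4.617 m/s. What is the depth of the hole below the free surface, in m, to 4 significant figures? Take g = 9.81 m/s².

h ≈ 1.086 m

Inverting v = √(2gh) gives h = v² / 2g.
h = 4.617²/(2·9.81) = 21.32/19.62 = 1.086 m.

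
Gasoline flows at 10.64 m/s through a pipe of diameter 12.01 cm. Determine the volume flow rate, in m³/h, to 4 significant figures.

Q = 433.9 m³/h

Q = A·v = 0.01133 m² × 10.64 m/s = 0.1205 m³/s.
Converting: 0.1205 m³/s × 3600 = 433.9 m³/h.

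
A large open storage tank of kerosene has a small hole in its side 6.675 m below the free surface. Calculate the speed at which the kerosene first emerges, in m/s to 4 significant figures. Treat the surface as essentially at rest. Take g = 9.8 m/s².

v ≈ 11.44 m/s

Bernoulli from surface to hole (P equal, v_surface ≈ 0): v = √(2gh) = √(2×9.8×6.675) = 11.44 m/s.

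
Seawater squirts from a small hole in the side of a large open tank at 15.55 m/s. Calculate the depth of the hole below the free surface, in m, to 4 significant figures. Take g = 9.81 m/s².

h ≈ 12.32 m

Torricelli: v = √(2gh), so h = v²/(2g).
h = 15.55²/(2·9.81) = 241.8/19.62 = 12.32 m.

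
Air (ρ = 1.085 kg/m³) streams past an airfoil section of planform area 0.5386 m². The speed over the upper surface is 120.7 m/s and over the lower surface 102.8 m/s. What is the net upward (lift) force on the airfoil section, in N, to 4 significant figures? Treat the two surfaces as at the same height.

With equal heights on the two surfaces, Bernoulli gives P_lower − P_upper = ½ρ(v_upper² − v_lower²).
ΔP = ½·1.085·(120.7² − 102.8²) = 2170 Pa.
Lift = ΔP · A = 2170 × 0.5386 = 1169 N.

F = 1169 N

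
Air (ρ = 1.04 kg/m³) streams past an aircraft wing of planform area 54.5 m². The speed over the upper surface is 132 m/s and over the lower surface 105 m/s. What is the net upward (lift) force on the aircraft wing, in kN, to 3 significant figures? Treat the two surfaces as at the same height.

F ≈ 181 kN

The faster flow above has the lower pressure; Bernoulli (same height) gives ΔP = ½ρ(v_up² − v_low²).
ΔP = ½·1.04·(132² − 105²) = 3330 Pa.
Lift = ΔP · A = 3330 × 54.5 = 181000 N.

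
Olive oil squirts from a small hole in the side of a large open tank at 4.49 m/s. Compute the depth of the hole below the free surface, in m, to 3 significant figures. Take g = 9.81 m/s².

For a small hole in a large open tank, ½v² = gh, giving h = v²/(2g).
h = 4.49²/(2·9.81) = 20.2/19.62 = 1.03 m.

h ≈ 1.03 m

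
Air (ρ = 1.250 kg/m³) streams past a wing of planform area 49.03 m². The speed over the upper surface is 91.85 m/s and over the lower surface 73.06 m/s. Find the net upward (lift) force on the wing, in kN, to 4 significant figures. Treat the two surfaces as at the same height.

With equal heights on the two surfaces, Bernoulli gives P_lower − P_upper = ½ρ(v_upper² − v_lower²).
ΔP = ½·1.250·(91.85² − 73.06²) = 1937 Pa.
Lift = ΔP · A = 1937 × 49.03 = 94950 N.

94.95 kN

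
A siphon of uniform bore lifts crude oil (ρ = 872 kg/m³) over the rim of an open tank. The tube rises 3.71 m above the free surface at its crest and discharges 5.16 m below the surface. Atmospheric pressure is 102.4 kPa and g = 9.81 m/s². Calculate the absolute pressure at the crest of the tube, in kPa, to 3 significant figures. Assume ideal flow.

Bernoulli surface→outlet gives ½v² = g·h_out, so v = √(2·9.81·5.16) = 10.1 m/s.
Continuity keeps v the same throughout the tube; from surface to crest, P_atm + 0 = P_top + ½ρv² + ρg·h_top.
P_top = 102400 − ½·872·10.1² − 872·9.81·3.71 = 26500 Pa.

P_top = 26.5 kPa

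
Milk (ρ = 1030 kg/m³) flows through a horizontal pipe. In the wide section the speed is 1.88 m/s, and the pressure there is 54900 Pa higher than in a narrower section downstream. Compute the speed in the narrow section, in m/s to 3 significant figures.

Horizontal Bernoulli: P₁ + ½ρv₁² = P₂ + ½ρv₂², so v₂² = v₁² + 2(P₁ − P₂)/ρ.
v₂ = √(1.88² + 2·54900/1030) = √(3.53 + 107) = 10.5 m/s.

10.5 m/s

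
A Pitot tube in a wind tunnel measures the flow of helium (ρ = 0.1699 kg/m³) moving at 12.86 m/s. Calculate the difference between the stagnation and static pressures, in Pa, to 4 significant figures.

At the stagnation point the flow is brought to rest, so Bernoulli gives P_stag − P_static = ½ρv².
ΔP = ½·0.1699·12.86² = 14.05 Pa.

ΔP ≈ 14.05 Pa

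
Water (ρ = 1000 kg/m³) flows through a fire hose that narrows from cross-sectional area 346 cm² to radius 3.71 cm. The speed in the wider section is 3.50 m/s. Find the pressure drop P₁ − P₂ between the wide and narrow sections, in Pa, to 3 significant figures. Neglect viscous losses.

Mass conservation (A₁v₁ = A₂v₂) gives v₂ = 3.50 × 346/43.2 = 28.0 m/s.
The pipe is horizontal, so Bernoulli reduces to P₁ + ½ρv₁² = P₂ + ½ρv₂².
P₁ − P₂ = ½·1000·(28.0² − 3.50²) = ½·1000·772 = 386000 Pa.

ΔP = 386000 Pa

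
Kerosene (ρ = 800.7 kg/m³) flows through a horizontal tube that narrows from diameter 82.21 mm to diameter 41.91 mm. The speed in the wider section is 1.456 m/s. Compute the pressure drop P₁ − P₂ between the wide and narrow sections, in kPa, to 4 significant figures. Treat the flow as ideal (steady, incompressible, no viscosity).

The volume flow rate is constant, so v₂ = (A₁/A₂)v₁ = (53.08/13.80)·1.456 = 5.602 m/s.
Bernoulli (h₁ = h₂): P₁ − P₂ = ½ρ(v₂² − v₁²).
P₁ − P₂ = ½·800.7·(5.602² − 1.456²) = ½·800.7·29.27 = 11720 Pa.

ΔP ≈ 11.72 kPa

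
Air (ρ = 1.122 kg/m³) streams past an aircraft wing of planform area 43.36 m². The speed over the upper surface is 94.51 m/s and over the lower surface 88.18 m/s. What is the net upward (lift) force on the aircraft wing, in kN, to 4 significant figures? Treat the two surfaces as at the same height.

The faster flow above has the lower pressure; Bernoulli (same height) gives ΔP = ½ρ(v_up² − v_low²).
ΔP = ½·1.122·(94.51² − 88.18²) = 648.8 Pa.
Lift = ΔP · A = 648.8 × 43.36 = 28130 N.

F ≈ 28.13 kN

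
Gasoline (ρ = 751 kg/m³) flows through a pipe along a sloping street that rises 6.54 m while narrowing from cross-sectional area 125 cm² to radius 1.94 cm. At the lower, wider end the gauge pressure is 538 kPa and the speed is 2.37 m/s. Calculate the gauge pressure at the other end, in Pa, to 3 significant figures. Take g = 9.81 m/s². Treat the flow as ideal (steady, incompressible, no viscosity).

P₂ ≈ 256000 Pa

Continuity gives A₁v₁ = A₂v₂, so v₂ = (125 cm²)/(11.8 cm²) × 2.37 m/s = 25.1 m/s.
Energy conservation along the streamline gives P₂ = P₁ − ½ρ(v₂² − v₁²) − ρg(h₂ − h₁).
P₂ = 538000 + ½·751·(2.37² − 25.1²) − 751·9.81·(+6.54) = 538000 + (-234000) − (48200) = 256000 Pa.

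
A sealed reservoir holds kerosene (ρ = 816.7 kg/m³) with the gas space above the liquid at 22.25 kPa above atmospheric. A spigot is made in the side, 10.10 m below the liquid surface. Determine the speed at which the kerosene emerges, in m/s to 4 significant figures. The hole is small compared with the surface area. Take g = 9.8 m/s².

15.89 m/s

Take point 1 at the surface (v₁ ≈ 0) and point 2 at the hole (at atmospheric pressure). Bernoulli: P₁ + ρg h = P_atm + ½ρv₂².
With P₁ − P_atm = 22250 Pa, v₂ = √(2gh + 2ΔP/ρ) = √(2·9.8·10.10 + 2·22250/816.7) = 15.89 m/s.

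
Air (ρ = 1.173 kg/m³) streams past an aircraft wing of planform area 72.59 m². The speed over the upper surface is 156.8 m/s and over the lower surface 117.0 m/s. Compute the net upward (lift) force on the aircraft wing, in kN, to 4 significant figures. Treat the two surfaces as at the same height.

The faster flow above has the lower pressure; Bernoulli (same height) gives ΔP = ½ρ(v_up² − v_low²).
ΔP = ½·1.173·(156.8² − 117.0²) = 6391 Pa.
Lift = ΔP · A = 6391 × 72.59 = 463900 N.

F ≈ 463.9 kN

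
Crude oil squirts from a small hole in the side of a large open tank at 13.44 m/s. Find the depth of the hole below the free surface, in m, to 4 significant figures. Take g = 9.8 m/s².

h = 9.216 m

Inverting v = √(2gh) gives h = v² / 2g.
h = 13.44²/(2·9.8) = 180.6/19.60 = 9.216 m.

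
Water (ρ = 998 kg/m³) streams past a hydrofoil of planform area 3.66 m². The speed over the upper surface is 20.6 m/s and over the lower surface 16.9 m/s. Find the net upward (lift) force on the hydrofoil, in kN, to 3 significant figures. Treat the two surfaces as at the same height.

From P + ½ρv² = const at equal height, P_low − P_up = ½ρ(v_up² − v_low²).
ΔP = ½·998·(20.6² − 16.9²) = 69200 Pa.
Lift = ΔP · A = 69200 × 3.66 = 253000 N.

F = 253 kN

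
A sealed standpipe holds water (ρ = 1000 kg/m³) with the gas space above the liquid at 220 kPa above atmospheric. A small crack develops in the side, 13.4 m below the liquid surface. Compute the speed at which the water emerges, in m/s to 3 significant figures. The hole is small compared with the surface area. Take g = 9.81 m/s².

Take point 1 at the surface (v₁ ≈ 0) and point 2 at the hole (at atmospheric pressure). Bernoulli: P₁ + ρg h = P_atm + ½ρv₂².
With P₁ − P_atm = 220000 Pa, v₂ = √(2gh + 2ΔP/ρ) = √(2·9.81·13.4 + 2·220000/1000) = 26.5 m/s.

26.5 m/s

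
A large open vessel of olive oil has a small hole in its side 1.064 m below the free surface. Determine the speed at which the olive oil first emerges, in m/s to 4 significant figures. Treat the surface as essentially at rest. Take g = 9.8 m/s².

4.567 m/s

Torricelli's result v = √(2gh) gives v = √(2·9.8·1.064) = 4.567 m/s.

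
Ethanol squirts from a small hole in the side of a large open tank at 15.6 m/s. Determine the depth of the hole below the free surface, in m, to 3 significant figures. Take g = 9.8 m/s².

For a small hole in a large open tank, ½v² = gh, giving h = v²/(2g).
h = 15.6²/(2·9.8) = 243/19.60 = 12.4 m.

h = 12.4 m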